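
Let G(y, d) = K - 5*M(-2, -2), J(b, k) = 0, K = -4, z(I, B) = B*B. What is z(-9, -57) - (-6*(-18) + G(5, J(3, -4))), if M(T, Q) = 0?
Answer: 3145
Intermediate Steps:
z(I, B) = B²
G(y, d) = -4 (G(y, d) = -4 - 5*0 = -4 + 0 = -4)
z(-9, -57) - (-6*(-18) + G(5, J(3, -4))) = (-57)² - (-6*(-18) - 4) = 3249 - (108 - 4) = 3249 - 1*104 = 3249 - 104 = 3145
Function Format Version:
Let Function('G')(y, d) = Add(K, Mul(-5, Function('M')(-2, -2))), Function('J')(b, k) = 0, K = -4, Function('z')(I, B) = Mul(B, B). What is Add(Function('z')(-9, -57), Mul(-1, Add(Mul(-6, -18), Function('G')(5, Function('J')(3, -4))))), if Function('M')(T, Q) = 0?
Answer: 3145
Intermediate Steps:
Function('z')(I, B) = Pow(B, 2)
Function('G')(y, d) = -4 (Function('G')(y, d) = Add(-4, Mul(-5, 0)) = Add(-4, 0) = -4)
Add(Function('z')(-9, -57), Mul(-1, Add(Mul(-6, -18), Function('G')(5, Function('J')(3, -4))))) = Add(Pow(-57, 2), Mul(-1, Add(Mul(-6, -18), -4))) = Add(3249, Mul(-1, Add(108, -4))) = Add(3249, Mul(-1, 104)) = Add(3249, -104) = 3145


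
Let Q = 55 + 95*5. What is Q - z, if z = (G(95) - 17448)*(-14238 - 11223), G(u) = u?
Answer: -441824203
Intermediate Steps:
Q = 530 (Q = 55 + 475 = 530)
z = 441824733 (z = (95 - 17448)*(-14238 - 11223) = -17353*(-25461) = 441824733)
Q - z = 530 - 1*441824733 = 530 - 441824733 = -441824203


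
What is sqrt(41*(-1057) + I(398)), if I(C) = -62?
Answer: I*sqrt(43399) ≈ 208.32*I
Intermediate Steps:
sqrt(41*(-1057) + I(398)) = sqrt(41*(-1057) - 62) = sqrt(-43337 - 62) = sqrt(-43399) = I*sqrt(43399)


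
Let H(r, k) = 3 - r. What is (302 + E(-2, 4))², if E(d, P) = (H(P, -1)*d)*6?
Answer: 98596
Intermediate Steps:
E(d, P) = 6*d*(3 - P) (E(d, P) = ((3 - P)*d)*6 = (d*(3 - P))*6 = 6*d*(3 - P))
(302 + E(-2, 4))² = (302 + 6*(-2)*(3 - 1*4))² = (302 + 6*(-2)*(3 - 4))² = (302 + 6*(-2)*(-1))² = (302 + 12)² = 314² = 98596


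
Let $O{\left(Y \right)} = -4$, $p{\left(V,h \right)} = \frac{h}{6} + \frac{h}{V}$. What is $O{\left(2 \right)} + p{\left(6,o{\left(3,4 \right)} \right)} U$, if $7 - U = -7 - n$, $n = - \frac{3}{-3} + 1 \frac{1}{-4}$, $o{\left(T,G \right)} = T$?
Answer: $\frac{43}{4} \approx 10.75$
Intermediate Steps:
$p{\left(V,h \right)} = \frac{h}{6} + \frac{h}{V}$ ($p{\left(V,h \right)} = h \frac{1}{6} + \frac{h}{V} = \frac{h}{6} + \frac{h}{V}$)
$n = \frac{3}{4}$ ($n = \left(-3\right) \left(- \frac{1}{3}\right) + 1 \left(- \frac{1}{4}\right) = 1 - \frac{1}{4} = \frac{3}{4} \approx 0.75$)
$U = \frac{59}{4}$ ($U = 7 - \left(-7 - \frac{3}{4}\right) = 7 - - \frac{31}{4} = 7 + \frac{31}{4} = \frac{59}{4} \approx 14.75$)
$O{\left(2 \right)} + p{\left(6,o{\left(3,4 \right)} \right)} U = -4 + \left(\frac{1}{6} \cdot 3 + \frac{3}{6}\right) \frac{59}{4} = -4 + \left(\frac{1}{2} + 3 \cdot \frac{1}{6}\right) \frac{59}{4} = -4 + \left(\frac{1}{2} + \frac{1}{2}\right) \frac{59}{4} = -4 + 1 \cdot \frac{59}{4} = -4 + \frac{59}{4} = \frac{43}{4}$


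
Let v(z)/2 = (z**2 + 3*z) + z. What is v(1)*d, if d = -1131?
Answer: -11310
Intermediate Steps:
v(z) = 2*z**2 + 8*z (v(z) = 2*((z**2 + 3*z) + z) = 2*(z**2 + 4*z) = 2*z**2 + 8*z)
v(1)*d = (2*1*(4 + 1))*(-1131) = (2*1*5)*(-1131) = 10*(-1131) = -11310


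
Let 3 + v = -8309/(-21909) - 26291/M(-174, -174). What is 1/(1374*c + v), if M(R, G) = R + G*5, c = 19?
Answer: 7624332/199212832901 ≈ 3.8272e-5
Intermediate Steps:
M(R, G) = R + 5*G
v = 172021709/7624332 (v = -3 + (-8309/(-21909) - 26291/(-174 + 5*(-174))) = -3 + (-8309*(-1/21909) - 26291/(-174 - 870)) = -3 + (8309/21909 - 26291/(-1044)) = -3 + (8309/21909 - 26291*(-1/1044)) = -3 + (8309/21909 + 26291/1044) = -3 + 194894705/7624332 = 172021709/7624332 ≈ 22.562)
1/(1374*c + v) = 1/(1374*19 + 172021709/7624332) = 1/(26106 + 172021709/7624332) = 1/(199212832901/7624332) = 7624332/199212832901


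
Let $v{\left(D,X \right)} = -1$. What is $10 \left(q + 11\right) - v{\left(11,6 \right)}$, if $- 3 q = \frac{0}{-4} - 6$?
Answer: $131$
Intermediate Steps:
$q = 2$ ($q = - \frac{\frac{0}{-4} - 6}{3} = - \frac{0 \left(- \frac{1}{4}\right) - 6}{3} = - \frac{0 - 6}{3} = \left(- \frac{1}{3}\right) \left(-6\right) = 2$)
$10 \left(q + 11\right) - v{\left(11,6 \right)} = 10 \left(2 + 11\right) - -1 = 10 \cdot 13 + 1 = 130 + 1 = 131$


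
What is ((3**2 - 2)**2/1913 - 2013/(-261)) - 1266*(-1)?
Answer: 211989532/166431 ≈ 1273.7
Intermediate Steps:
((3**2 - 2)**2/1913 - 2013/(-261)) - 1266*(-1) = ((9 - 2)**2*(1/1913) - 2013*(-1/261)) - 1*(-1266) = (7**2*(1/1913) + 671/87) + 1266 = (49*(1/1913) + 671/87) + 1266 = (49/1913 + 671/87) + 1266 = 1287886/166431 + 1266 = 211989532/166431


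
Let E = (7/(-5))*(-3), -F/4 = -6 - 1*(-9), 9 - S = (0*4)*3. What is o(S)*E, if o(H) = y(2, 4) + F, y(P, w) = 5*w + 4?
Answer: 252/5 ≈ 50.400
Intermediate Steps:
y(P, w) = 4 + 5*w
S = 9 (S = 9 - 0*4*3 = 9 - 0*3 = 9 - 1*0 = 9 + 0 = 9)
F = -12 (F = -4*(-6 - 1*(-9)) = -4*(-6 + 9) = -4*3 = -12)
o(H) = 12 (o(H) = (4 + 5*4) - 12 = (4 + 20) - 12 = 24 - 12 = 12)
E = 21/5 (E = (7*(-1/5))*(-3) = -7/5*(-3) = 21/5 ≈ 4.2000)
o(S)*E = 12*(21/5) = 252/5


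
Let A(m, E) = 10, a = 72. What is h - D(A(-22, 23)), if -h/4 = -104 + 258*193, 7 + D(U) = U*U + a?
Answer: -198925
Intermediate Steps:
D(U) = 65 + U**2 (D(U) = -7 + (U*U + 72) = -7 + (U**2 + 72) = -7 + (72 + U**2) = 65 + U**2)
h = -198760 (h = -4*(-104 + 258*193) = -4*(-104 + 49794) = -4*49690 = -198760)
h - D(A(-22, 23)) = -198760 - (65 + 10**2) = -198760 - (65 + 100) = -198760 - 1*165 = -198760 - 165 = -198925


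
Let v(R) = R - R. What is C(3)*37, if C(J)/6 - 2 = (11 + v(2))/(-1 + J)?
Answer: 1665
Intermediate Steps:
v(R) = 0
C(J) = 12 + 66/(-1 + J) (C(J) = 12 + 6*((11 + 0)/(-1 + J)) = 12 + 6*(11/(-1 + J)) = 12 + 66/(-1 + J))
C(3)*37 = (6*(9 + 2*3)/(-1 + 3))*37 = (6*(9 + 6)/2)*37 = (6*(½)*15)*37 = 45*37 = 1665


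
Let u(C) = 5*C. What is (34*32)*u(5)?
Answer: 27200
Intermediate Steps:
(34*32)*u(5) = (34*32)*(5*5) = 1088*25 = 27200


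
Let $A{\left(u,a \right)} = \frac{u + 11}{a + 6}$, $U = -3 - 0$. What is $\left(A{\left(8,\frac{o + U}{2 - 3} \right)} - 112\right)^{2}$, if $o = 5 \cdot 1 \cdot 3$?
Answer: $\frac{477481}{36} \approx 13263.0$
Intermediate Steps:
$o = 15$ ($o = 5 \cdot 3 = 15$)
$U = -3$ ($U = -3 + 0 = -3$)
$A{\left(u,a \right)} = \frac{11 + u}{6 + a}$
$\left(A{\left(8,\frac{o + U}{2 - 3} \right)} - 112\right)^{2} = \left(\frac{11 + 8}{6 + \frac{15 - 3}{2 - 3}} - 112\right)^{2} = \left(\frac{1}{6 + \frac{12}{-1}} \cdot 19 - 112\right)^{2} = \left(\frac{1}{6 + 12 \left(-1\right)} 19 - 112\right)^{2} = \left(\frac{1}{6 - 12} \cdot 19 - 112\right)^{2} = \left(\frac{1}{-6} \cdot 19 - 112\right)^{2} = \left(\left(- \frac{1}{6}\right) 19 - 112\right)^{2} = \left(- \frac{19}{6} - 112\right)^{2} = \left(- \frac{691}{6}\right)^{2} = \frac{477481}{36}$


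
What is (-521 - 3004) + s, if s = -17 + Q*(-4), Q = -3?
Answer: -3530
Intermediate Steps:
s = -5 (s = -17 - 3*(-4) = -17 + 12 = -5)
(-521 - 3004) + s = (-521 - 3004) - 5 = -3525 - 5 = -3530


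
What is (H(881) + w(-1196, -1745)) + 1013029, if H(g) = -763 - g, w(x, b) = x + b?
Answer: 1008444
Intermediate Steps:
w(x, b) = b + x
(H(881) + w(-1196, -1745)) + 1013029 = ((-763 - 1*881) + (-1745 - 1196)) + 1013029 = ((-763 - 881) - 2941) + 1013029 = (-1644 - 2941) + 1013029 = -4585 + 1013029 = 1008444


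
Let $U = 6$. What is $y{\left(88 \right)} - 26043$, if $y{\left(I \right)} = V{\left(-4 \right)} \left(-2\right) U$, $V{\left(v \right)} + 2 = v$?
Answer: $-25971$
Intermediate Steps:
$V{\left(v \right)} = -2 + v$
$y{\left(I \right)} = 72$ ($y{\left(I \right)} = \left(-2 - 4\right) \left(-2\right) 6 = \left(-6\right) \left(-2\right) 6 = 12 \cdot 6 = 72$)
$y{\left(88 \right)} - 26043 = 72 - 26043 = -25971$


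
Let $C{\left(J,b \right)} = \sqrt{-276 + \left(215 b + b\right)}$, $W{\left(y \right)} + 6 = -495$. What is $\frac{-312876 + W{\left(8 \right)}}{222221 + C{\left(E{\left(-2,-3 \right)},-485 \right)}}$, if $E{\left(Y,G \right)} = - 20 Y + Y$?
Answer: $- \frac{69638950317}{49382277877} + \frac{626754 i \sqrt{26259}}{49382277877} \approx -1.4102 + 0.0020567 i$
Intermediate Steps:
$W{\left(y \right)} = -501$ ($W{\left(y \right)} = -6 - 495 = -501$)
$E{\left(Y,G \right)} = - 19 Y$
$C{\left(J,b \right)} = \sqrt{-276 + 216 b}$
$\frac{-312876 + W{\left(8 \right)}}{222221 + C{\left(E{\left(-2,-3 \right)},-485 \right)}} = \frac{-312876 - 501}{222221 + 2 \sqrt{-69 + 54 \left(-485\right)}} = - \frac{313377}{222221 + 2 \sqrt{-69 - 26190}} = - \frac{313377}{222221 + 2 \sqrt{-26259}} = - \frac{313377}{222221 + 2 i \sqrt{26259}}$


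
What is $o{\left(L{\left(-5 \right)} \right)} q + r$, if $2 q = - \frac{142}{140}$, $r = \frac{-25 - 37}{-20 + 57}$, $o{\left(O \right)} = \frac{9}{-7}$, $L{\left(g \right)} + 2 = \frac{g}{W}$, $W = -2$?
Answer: $- \frac{37117}{36260} \approx -1.0236$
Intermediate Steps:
$L{\left(g \right)} = -2 - \frac{g}{2}$ ($L{\left(g \right)} = -2 + \frac{g}{-2} = -2 + g \left(- \frac{1}{2}\right) = -2 - \frac{g}{2}$)
$o{\left(O \right)} = - \frac{9}{7}$ ($o{\left(O \right)} = 9 \left(- \frac{1}{7}\right) = - \frac{9}{7}$)
$r = - \frac{62}{37} \approx -1.6757$
$q = - \frac{71}{140}$ ($q = \frac{\left(-142\right) \frac{1}{140}}{2} = \frac{1}{2} \left(- \frac{71}{70}\right) = - \frac{71}{140} \approx -0.50714$)
$o{\left(L{\left(-5 \right)} \right)} q + r = \left(- \frac{9}{7}\right) \left(- \frac{71}{140}\right) - \frac{62}{37} = \frac{639}{980} - \frac{62}{37} = - \frac{37117}{36260}$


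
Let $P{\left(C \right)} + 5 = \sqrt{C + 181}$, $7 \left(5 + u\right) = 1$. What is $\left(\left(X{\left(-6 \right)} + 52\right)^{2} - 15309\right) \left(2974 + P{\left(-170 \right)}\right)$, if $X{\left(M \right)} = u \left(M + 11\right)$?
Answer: $- \frac{2115427345}{49} - \frac{712505 \sqrt{11}}{49} \approx -4.322 \cdot 10^{7}$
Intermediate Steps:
$u = - \frac{34}{7}$ ($u = -5 + \frac{1}{7} \cdot 1 = -5 + \frac{1}{7} = - \frac{34}{7} \approx -4.8571$)
$X{\left(M \right)} = - \frac{374}{7} - \frac{34 M}{7}$ ($X{\left(M \right)} = - \frac{34 \left(M + 11\right)}{7} = - \frac{34 \left(11 + M\right)}{7} = - \frac{374}{7} - \frac{34 M}{7}$)
$P{\left(C \right)} = -5 + \sqrt{181 + C}$ ($P{\left(C \right)} = -5 + \sqrt{C + 181} = -5 + \sqrt{181 + C}$)
$\left(\left(X{\left(-6 \right)} + 52\right)^{2} - 15309\right) \left(2974 + P{\left(-170 \right)}\right) = \left(\left(\left(- \frac{374}{7} - - \frac{204}{7}\right) + 52\right)^{2} - 15309\right) \left(2974 - \left(5 - \sqrt{181 - 170}\right)\right) = \left(\left(\left(- \frac{374}{7} + \frac{204}{7}\right) + 52\right)^{2} - 15309\right) \left(2974 - \left(5 - \sqrt{11}\right)\right) = \left(\left(- \frac{170}{7} + 52\right)^{2} - 15309\right) \left(2969 + \sqrt{11}\right) = \left(\left(\frac{194}{7}\right)^{2} - 15309\right) \left(2969 + \sqrt{11}\right) = \left(\frac{37636}{49} - 15309\right) \left(2969 + \sqrt{11}\right) = - \frac{712505 \left(2969 + \sqrt{11}\right)}{49} = - \frac{2115427345}{49} - \frac{712505 \sqrt{11}}{49}$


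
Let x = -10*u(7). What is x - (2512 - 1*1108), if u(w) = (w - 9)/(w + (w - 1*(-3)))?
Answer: -23848/17 ≈ -1402.8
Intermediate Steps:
u(w) = (-9 + w)/(3 + 2*w) (u(w) = (-9 + w)/(w + (w + 3)) = (-9 + w)/(w + (3 + w)) = (-9 + w)/(3 + 2*w))
x = 20/17 (x = -10*(-9 + 7)/(3 + 2*7) = -10*(-2)/(3 + 14) = -10*(-2)/17 = -10*(-2/17) = 20/17 ≈ 1.1765)
x - (2512 - 1*1108) = 20/17 - (2512 - 1*1108) = 20/17 - (2512 - 1108) = 20/17 - 1*1404 = 20/17 - 1404 = -23848/17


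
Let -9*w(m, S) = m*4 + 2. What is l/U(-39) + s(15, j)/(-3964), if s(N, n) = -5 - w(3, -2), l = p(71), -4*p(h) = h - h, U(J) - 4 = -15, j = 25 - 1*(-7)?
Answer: 31/35676 ≈ 0.00086893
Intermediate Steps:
j = 32 (j = 25 + 7 = 32)
U(J) = -11 (U(J) = 4 - 15 = -11)
p(h) = 0 (p(h) = -(h - h)/4 = -1/4*0 = 0)
l = 0
w(m, S) = -2/9 - 4*m/9 (w(m, S) = -(m*4 + 2)/9 = -(4*m + 2)/9 = -(2 + 4*m)/9 = -2/9 - 4*m/9)
s(N, n) = -31/9 (s(N, n) = -5 - (-2/9 - 4/9*3) = -5 - (-2/9 - 4/3) = -5 - 1*(-14/9) = -5 + 14/9 = -31/9)
l/U(-39) + s(15, j)/(-3964) = 0/(-11) - 31/9/(-3964) = 0*(-1/11) - 31/9*(-1/3964) = 0 + 31/35676 = 31/35676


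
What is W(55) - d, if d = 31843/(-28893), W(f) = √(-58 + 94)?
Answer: 205201/28893 ≈ 7.1021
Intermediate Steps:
W(f) = 6 (W(f) = √36 = 6)
d = -31843/28893 (d = 31843*(-1/28893) = -31843/28893 ≈ -1.1021)
W(55) - d = 6 - 1*(-31843/28893) = 6 + 31843/28893 = 205201/28893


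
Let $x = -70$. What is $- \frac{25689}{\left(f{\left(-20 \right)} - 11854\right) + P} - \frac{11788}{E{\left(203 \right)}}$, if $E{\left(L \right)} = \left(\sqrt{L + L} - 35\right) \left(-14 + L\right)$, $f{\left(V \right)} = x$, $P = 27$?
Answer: $\frac{181324291}{37582623} + \frac{1684 \sqrt{406}}{22113} \approx 6.3592$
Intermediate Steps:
$f{\left(V \right)} = -70$
$E{\left(L \right)} = \left(-35 + \sqrt{2} \sqrt{L}\right) \left(-14 + L\right)$ ($E{\left(L \right)} = \left(\sqrt{2 L} - 35\right) \left(-14 + L\right) = \left(\sqrt{2} \sqrt{L} - 35\right) \left(-14 + L\right) = \left(-35 + \sqrt{2} \sqrt{L}\right) \left(-14 + L\right)$)
$- \frac{25689}{\left(f{\left(-20 \right)} - 11854\right) + P} - \frac{11788}{E{\left(203 \right)}} = - \frac{25689}{\left(-70 - 11854\right) + 27} - \frac{11788}{490 - 7105 + \sqrt{2} \cdot 203^{\frac{3}{2}} - 14 \sqrt{2} \sqrt{203}} = - \frac{25689}{-11924 + 27} - \frac{11788}{490 - 7105 + \sqrt{2} \cdot 203 \sqrt{203} - 14 \sqrt{406}} = - \frac{25689}{-11897} - \frac{11788}{490 - 7105 + 203 \sqrt{406} - 14 \sqrt{406}} = \left(-25689\right) \left(- \frac{1}{11897}\right) - \frac{11788}{-6615 + 189 \sqrt{406}} = \frac{25689}{11897} - \frac{11788}{-6615 + 189 \sqrt{406}}$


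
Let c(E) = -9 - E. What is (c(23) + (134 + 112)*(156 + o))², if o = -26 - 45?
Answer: 435890884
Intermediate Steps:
o = -71
(c(23) + (134 + 112)*(156 + o))² = ((-9 - 1*23) + (134 + 112)*(156 - 71))² = ((-9 - 23) + 246*85)² = (-32 + 20910)² = 20878² = 435890884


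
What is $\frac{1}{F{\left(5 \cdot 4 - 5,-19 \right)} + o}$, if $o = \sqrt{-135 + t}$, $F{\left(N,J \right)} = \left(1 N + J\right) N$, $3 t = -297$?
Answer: $- \frac{10}{639} - \frac{i \sqrt{26}}{1278} \approx -0.015649 - 0.0039898 i$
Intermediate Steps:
$t = -99$ ($t = \frac{1}{3} \left(-297\right) = -99$)
$F{\left(N,J \right)} = N \left(J + N\right)$ ($F{\left(N,J \right)} = \left(N + J\right) N = \left(J + N\right) N = N \left(J + N\right)$)
$o = 3 i \sqrt{26}$ ($o = \sqrt{-135 - 99} = \sqrt{-234} = 3 i \sqrt{26} \approx 15.297 i$)
$\frac{1}{F{\left(5 \cdot 4 - 5,-19 \right)} + o} = \frac{1}{\left(5 \cdot 4 - 5\right) \left(-19 + \left(5 \cdot 4 - 5\right)\right) + 3 i \sqrt{26}} = \frac{1}{\left(20 - 5\right) \left(-19 + \left(20 - 5\right)\right) + 3 i \sqrt{26}} = \frac{1}{15 \left(-19 + 15\right) + 3 i \sqrt{26}} = \frac{1}{15 \left(-4\right) + 3 i \sqrt{26}} = \frac{1}{-60 + 3 i \sqrt{26}}$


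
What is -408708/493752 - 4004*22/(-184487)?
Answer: -2658973885/7590902102 ≈ -0.35028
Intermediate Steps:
-408708/493752 - 4004*22/(-184487) = -408708*1/493752 - 88088*(-1/184487) = -34059/41146 + 88088/184487 = -2658973885/7590902102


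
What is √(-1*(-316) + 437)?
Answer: √753 ≈ 27.441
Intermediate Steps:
√(-1*(-316) + 437) = √(316 + 437) = √753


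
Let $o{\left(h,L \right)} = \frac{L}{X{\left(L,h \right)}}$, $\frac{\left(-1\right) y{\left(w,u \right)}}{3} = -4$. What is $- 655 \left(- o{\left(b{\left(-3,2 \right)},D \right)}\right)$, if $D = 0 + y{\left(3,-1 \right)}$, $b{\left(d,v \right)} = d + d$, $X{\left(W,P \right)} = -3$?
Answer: $-2620$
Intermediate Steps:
$y{\left(w,u \right)} = 12$ ($y{\left(w,u \right)} = \left(-3\right) \left(-4\right) = 12$)
$b{\left(d,v \right)} = 2 d$
$D = 12$ ($D = 0 + 12 = 12$)
$o{\left(h,L \right)} = - \frac{L}{3}$ ($o{\left(h,L \right)} = \frac{L}{-3} = L \left(- \frac{1}{3}\right) = - \frac{L}{3}$)
$- 655 \left(- o{\left(b{\left(-3,2 \right)},D \right)}\right) = - 655 \left(- \frac{\left(-1\right) 12}{3}\right) = - 655 \left(\left(-1\right) \left(-4\right)\right) = \left(-655\right) 4 = -2620$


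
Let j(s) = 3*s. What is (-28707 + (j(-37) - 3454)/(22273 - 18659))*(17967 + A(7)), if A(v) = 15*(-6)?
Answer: -1854750602451/3614 ≈ -5.1321e+8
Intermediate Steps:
A(v) = -90
(-28707 + (j(-37) - 3454)/(22273 - 18659))*(17967 + A(7)) = (-28707 + (3*(-37) - 3454)/(22273 - 18659))*(17967 - 90) = (-28707 + (-111 - 3454)/3614)*17877 = (-28707 - 3565*1/3614)*17877 = (-28707 - 3565/3614)*17877 = -103750663/3614*17877 = -1854750602451/3614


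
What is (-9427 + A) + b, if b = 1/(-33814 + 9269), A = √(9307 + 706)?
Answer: -231385716/24545 + √10013 ≈ -9326.9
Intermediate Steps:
A = √10013 ≈ 100.06
b = -1/24545 (b = 1/(-24545) = -1/24545 ≈ -4.0742e-5)
(-9427 + A) + b = (-9427 + √10013) - 1/24545 = -231385716/24545 + √10013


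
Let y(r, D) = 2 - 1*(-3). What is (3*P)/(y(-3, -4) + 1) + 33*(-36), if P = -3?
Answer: -2379/2 ≈ -1189.5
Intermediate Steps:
y(r, D) = 5 (y(r, D) = 2 + 3 = 5)
(3*P)/(y(-3, -4) + 1) + 33*(-36) = (3*(-3))/(5 + 1) + 33*(-36) = -9/6 - 1188 = -9*⅙ - 1188 = -3/2 - 1188 = -2379/2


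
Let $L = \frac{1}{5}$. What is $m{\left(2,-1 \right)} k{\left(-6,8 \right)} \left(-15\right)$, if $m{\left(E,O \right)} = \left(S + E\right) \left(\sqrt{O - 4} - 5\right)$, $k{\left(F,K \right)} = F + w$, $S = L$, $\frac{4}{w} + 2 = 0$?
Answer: $-1320 + 264 i \sqrt{5} \approx -1320.0 + 590.32 i$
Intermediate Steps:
$w = -2$ ($w = \frac{4}{-2 + 0} = \frac{4}{-2} = 4 \left(- \frac{1}{2}\right) = -2$)
$L = \frac{1}{5} \approx 0.2$
$S = \frac{1}{5} \approx 0.2$
$k{\left(F,K \right)} = -2 + F$ ($k{\left(F,K \right)} = F - 2 = -2 + F$)
$m{\left(E,O \right)} = \left(-5 + \sqrt{-4 + O}\right) \left(\frac{1}{5} + E\right)$ ($m{\left(E,O \right)} = \left(\frac{1}{5} + E\right) \left(\sqrt{O - 4} - 5\right) = \left(\frac{1}{5} + E\right) \left(\sqrt{-4 + O} - 5\right) = \left(\frac{1}{5} + E\right) \left(-5 + \sqrt{-4 + O}\right) = \left(-5 + \sqrt{-4 + O}\right) \left(\frac{1}{5} + E\right)$)
$m{\left(2,-1 \right)} k{\left(-6,8 \right)} \left(-15\right) = \left(-1 - 10 + \frac{\sqrt{-4 - 1}}{5} + 2 \sqrt{-4 - 1}\right) \left(-2 - 6\right) \left(-15\right) = \left(-1 - 10 + \frac{\sqrt{-5}}{5} + 2 \sqrt{-5}\right) \left(-8\right) \left(-15\right) = \left(-1 - 10 + \frac{i \sqrt{5}}{5} + 2 i \sqrt{5}\right) \left(-8\right) \left(-15\right) = \left(-11 + \frac{11 i \sqrt{5}}{5}\right) \left(-8\right) \left(-15\right) = \left(88 - \frac{88 i \sqrt{5}}{5}\right) \left(-15\right) = -1320 + 264 i \sqrt{5}$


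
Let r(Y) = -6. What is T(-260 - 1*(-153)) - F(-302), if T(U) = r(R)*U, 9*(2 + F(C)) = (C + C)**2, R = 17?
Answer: -359020/9 ≈ -39891.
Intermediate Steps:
F(C) = -2 + 4*C**2/9 (F(C) = -2 + (C + C)**2/9 = -2 + (2*C)**2/9 = -2 + (4*C**2)/9 = -2 + 4*C**2/9)
T(U) = -6*U
T(-260 - 1*(-153)) - F(-302) = -6*(-260 - 1*(-153)) - (-2 + (4/9)*(-302)**2) = -6*(-260 + 153) - (-2 + (4/9)*91204) = -6*(-107) - (-2 + 364816/9) = 642 - 1*364798/9 = 642 - 364798/9 = -359020/9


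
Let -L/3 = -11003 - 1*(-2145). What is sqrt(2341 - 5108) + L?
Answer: 26574 + I*sqrt(2767) ≈ 26574.0 + 52.602*I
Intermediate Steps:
L = 26574 (L = -3*(-11003 - 1*(-2145)) = -3*(-11003 + 2145) = -3*(-8858) = 26574)
sqrt(2341 - 5108) + L = sqrt(2341 - 5108) + 26574 = sqrt(-2767) + 26574 = I*sqrt(2767) + 26574 = 26574 + I*sqrt(2767)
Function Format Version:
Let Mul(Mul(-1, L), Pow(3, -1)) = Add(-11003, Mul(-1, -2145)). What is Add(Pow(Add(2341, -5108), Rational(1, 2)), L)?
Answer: Add(26574, Mul(I, Pow(2767, Rational(1, 2)))) ≈ Add(26574., Mul(52.602, I))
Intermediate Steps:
L = 26574 (L = Mul(-3, Add(-11003, Mul(-1, -2145))) = Mul(-3, Add(-11003, 2145)) = Mul(-3, -8858) = 26574)
Add(Pow(Add(2341, -5108), Rational(1, 2)), L) = Add(Pow(Add(2341, -5108), Rational(1, 2)), 26574) = Add(Pow(-2767, Rational(1, 2)), 26574) = Add(Mul(I, Pow(2767, Rational(1, 2))), 26574) = Add(26574, Mul(I, Pow(2767, Rational(1, 2))))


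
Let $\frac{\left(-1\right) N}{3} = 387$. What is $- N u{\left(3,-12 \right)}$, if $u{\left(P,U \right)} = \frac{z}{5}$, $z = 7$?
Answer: $\frac{8127}{5} \approx 1625.4$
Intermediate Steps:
$u{\left(P,U \right)} = \frac{7}{5}$
$N = -1161$ ($N = \left(-3\right) 387 = -1161$)
$- N u{\left(3,-12 \right)} = - \frac{\left(-1161\right) 7}{5} = \left(-1\right) \left(- \frac{8127}{5}\right) = \frac{8127}{5}$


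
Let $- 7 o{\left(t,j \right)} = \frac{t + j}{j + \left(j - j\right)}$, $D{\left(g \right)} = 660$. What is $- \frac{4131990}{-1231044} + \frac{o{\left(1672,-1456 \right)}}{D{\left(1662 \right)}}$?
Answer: $\frac{96510436383}{28753084360} \approx 3.3565$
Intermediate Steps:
$o{\left(t,j \right)} = - \frac{j + t}{7 j}$ ($o{\left(t,j \right)} = - \frac{\left(t + j\right) \frac{1}{j + \left(j - j\right)}}{7} = - \frac{\left(j + t\right) \frac{1}{j + 0}}{7} = - \frac{\left(j + t\right) \frac{1}{j}}{7} = - \frac{\frac{1}{j} \left(j + t\right)}{7} = - \frac{j + t}{7 j}$)
$- \frac{4131990}{-1231044} + \frac{o{\left(1672,-1456 \right)}}{D{\left(1662 \right)}} = - \frac{4131990}{-1231044} + \frac{\frac{1}{7} \frac{1}{-1456} \left(\left(-1\right) \left(-1456\right) - 1672\right)}{660} = \left(-4131990\right) \left(- \frac{1}{1231044}\right) + \frac{1}{7} \left(- \frac{1}{1456}\right) \left(1456 - 1672\right) \frac{1}{660} = \frac{688665}{205174} + \frac{1}{7} \left(- \frac{1}{1456}\right) \left(-216\right) \frac{1}{660} = \frac{688665}{205174} + \frac{27}{1274} \cdot \frac{1}{660} = \frac{688665}{205174} + \frac{9}{280280} = \frac{96510436383}{28753084360}$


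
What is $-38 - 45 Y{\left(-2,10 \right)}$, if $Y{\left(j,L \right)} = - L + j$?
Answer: $502$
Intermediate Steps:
$Y{\left(j,L \right)} = j - L$
$-38 - 45 Y{\left(-2,10 \right)} = -38 - 45 \left(-2 - 10\right) = -38 - -540 = -38 + 540 = 502$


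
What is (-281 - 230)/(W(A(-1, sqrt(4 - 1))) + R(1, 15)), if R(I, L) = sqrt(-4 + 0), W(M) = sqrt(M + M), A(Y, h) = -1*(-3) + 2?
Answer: -511/(sqrt(10) + 2*I) ≈ -115.42 + 73.0*I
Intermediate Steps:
A(Y, h) = 5 (A(Y, h) = 3 + 2 = 5)
W(M) = sqrt(2)*sqrt(M) (W(M) = sqrt(2*M) = sqrt(2)*sqrt(M))
R(I, L) = 2*I (R(I, L) = sqrt(-4) = 2*I)
(-281 - 230)/(W(A(-1, sqrt(4 - 1))) + R(1, 15)) = (-281 - 230)/(sqrt(2)*sqrt(5) + 2*I) = -511/(sqrt(10) + 2*I)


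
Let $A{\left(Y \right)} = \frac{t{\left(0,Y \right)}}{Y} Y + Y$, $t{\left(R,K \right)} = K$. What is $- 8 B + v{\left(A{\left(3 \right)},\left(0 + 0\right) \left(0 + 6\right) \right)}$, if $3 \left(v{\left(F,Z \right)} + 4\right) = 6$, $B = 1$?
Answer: $-10$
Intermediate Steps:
$A{\left(Y \right)} = 2 Y$ ($A{\left(Y \right)} = \frac{Y}{Y} Y + Y = 1 Y + Y = Y + Y = 2 Y$)
$v{\left(F,Z \right)} = -2$ ($v{\left(F,Z \right)} = -4 + \frac{1}{3} \cdot 6 = -4 + 2 = -2$)
$- 8 B + v{\left(A{\left(3 \right)},\left(0 + 0\right) \left(0 + 6\right) \right)} = \left(-8\right) 1 - 2 = -8 - 2 = -10$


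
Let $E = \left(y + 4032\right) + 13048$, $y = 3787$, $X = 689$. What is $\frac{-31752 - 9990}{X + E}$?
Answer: $- \frac{20871}{10778} \approx -1.9364$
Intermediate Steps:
$E = 20867$ ($E = \left(3787 + 4032\right) + 13048 = 7819 + 13048 = 20867$)
$\frac{-31752 - 9990}{X + E} = \frac{-31752 - 9990}{689 + 20867} = - \frac{41742}{21556} = \left(-41742\right) \frac{1}{21556} = - \frac{20871}{10778}$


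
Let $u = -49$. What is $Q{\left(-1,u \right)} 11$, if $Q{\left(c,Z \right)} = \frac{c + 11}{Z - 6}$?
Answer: $-2$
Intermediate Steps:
$Q{\left(c,Z \right)} = \frac{11 + c}{-6 + Z}$
$Q{\left(-1,u \right)} 11 = \frac{11 - 1}{-6 - 49} \cdot 11 = \frac{1}{-55} \cdot 10 \cdot 11 = \left(- \frac{1}{55}\right) 10 \cdot 11 = \left(- \frac{2}{11}\right) 11 = -2$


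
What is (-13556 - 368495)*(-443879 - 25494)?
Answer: 179324424023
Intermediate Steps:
(-13556 - 368495)*(-443879 - 25494) = -382051*(-469373) = 179324424023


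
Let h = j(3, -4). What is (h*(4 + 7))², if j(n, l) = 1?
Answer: 121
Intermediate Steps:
h = 1
(h*(4 + 7))² = (1*(4 + 7))² = (1*11)² = 11² = 121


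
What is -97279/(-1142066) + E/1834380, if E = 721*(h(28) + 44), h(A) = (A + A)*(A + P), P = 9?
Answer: 480205913999/523745757270 ≈ 0.91687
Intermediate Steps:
h(A) = 2*A*(9 + A) (h(A) = (A + A)*(A + 9) = (2*A)*(9 + A) = 2*A*(9 + A))
E = 1525636 (E = 721*(2*28*(9 + 28) + 44) = 721*(2*28*37 + 44) = 721*(2072 + 44) = 721*2116 = 1525636)
-97279/(-1142066) + E/1834380 = -97279/(-1142066) + 1525636/1834380 = -97279*(-1/1142066) + 1525636*(1/1834380) = 97279/1142066 + 381409/458595 = 480205913999/523745757270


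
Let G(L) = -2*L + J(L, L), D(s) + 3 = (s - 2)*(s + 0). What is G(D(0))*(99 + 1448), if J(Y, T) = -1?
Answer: 7735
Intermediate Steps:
D(s) = -3 + s*(-2 + s) (D(s) = -3 + (s - 2)*(s + 0) = -3 + (-2 + s)*s = -3 + s*(-2 + s))
G(L) = -1 - 2*L (G(L) = -2*L - 1 = -1 - 2*L)
G(D(0))*(99 + 1448) = (-1 - 2*(-3 + 0**2 - 2*0))*(99 + 1448) = (-1 - 2*(-3 + 0 + 0))*1547 = (-1 - 2*(-3))*1547 = (-1 + 6)*1547 = 5*1547 = 7735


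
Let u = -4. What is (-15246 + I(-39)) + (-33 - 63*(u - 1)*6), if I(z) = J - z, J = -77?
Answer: -13427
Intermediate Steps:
I(z) = -77 - z
(-15246 + I(-39)) + (-33 - 63*(u - 1)*6) = (-15246 + (-77 - 1*(-39))) + (-33 - 63*(-4 - 1)*6) = (-15246 + (-77 + 39)) + (-33 - (-315)*6) = (-15246 - 38) + (-33 - 63*(-30)) = -15284 + (-33 + 1890) = -15284 + 1857 = -13427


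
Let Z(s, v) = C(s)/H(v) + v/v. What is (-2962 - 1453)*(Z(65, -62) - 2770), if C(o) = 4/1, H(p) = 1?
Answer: 12207475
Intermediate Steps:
C(o) = 4 (C(o) = 4*1 = 4)
Z(s, v) = 5 (Z(s, v) = 4/1 + v/v = 4*1 + 1 = 4 + 1 = 5)
(-2962 - 1453)*(Z(65, -62) - 2770) = (-2962 - 1453)*(5 - 2770) = -4415*(-2765) = 12207475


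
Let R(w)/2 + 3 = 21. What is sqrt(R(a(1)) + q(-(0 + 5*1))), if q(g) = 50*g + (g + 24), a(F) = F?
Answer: I*sqrt(195) ≈ 13.964*I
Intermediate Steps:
R(w) = 36 (R(w) = -6 + 2*21 = -6 + 42 = 36)
q(g) = 24 + 51*g (q(g) = 50*g + (24 + g) = 24 + 51*g)
sqrt(R(a(1)) + q(-(0 + 5*1))) = sqrt(36 + (24 + 51*(-(0 + 5*1)))) = sqrt(36 + (24 + 51*(-(0 + 5)))) = sqrt(36 + (24 + 51*(-1*5))) = sqrt(36 + (24 + 51*(-5))) = sqrt(36 + (24 - 255)) = sqrt(36 - 231) = sqrt(-195) = I*sqrt(195)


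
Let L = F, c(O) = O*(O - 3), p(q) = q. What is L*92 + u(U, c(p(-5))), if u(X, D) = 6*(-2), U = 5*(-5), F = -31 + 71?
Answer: 3668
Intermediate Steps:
F = 40
U = -25
c(O) = O*(-3 + O)
u(X, D) = -12
L = 40
L*92 + u(U, c(p(-5))) = 40*92 - 12 = 3680 - 12 = 3668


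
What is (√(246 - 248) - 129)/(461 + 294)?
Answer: -129/755 + I*√2/755 ≈ -0.17086 + 0.0018731*I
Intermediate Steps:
(√(246 - 248) - 129)/(461 + 294) = (√(-2) - 129)/755 = (I*√2 - 129)*(1/755) = (-129 + I*√2)*(1/755) = -129/755 + I*√2/755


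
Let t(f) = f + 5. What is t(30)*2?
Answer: 70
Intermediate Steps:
t(f) = 5 + f
t(30)*2 = (5 + 30)*2 = 35*2 = 70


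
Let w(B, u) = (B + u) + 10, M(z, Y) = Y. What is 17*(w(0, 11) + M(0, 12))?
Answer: 561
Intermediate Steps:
w(B, u) = 10 + B + u
17*(w(0, 11) + M(0, 12)) = 17*((10 + 0 + 11) + 12) = 17*(21 + 12) = 17*33 = 561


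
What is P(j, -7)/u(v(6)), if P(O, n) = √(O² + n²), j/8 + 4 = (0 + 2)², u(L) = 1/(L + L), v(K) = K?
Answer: 84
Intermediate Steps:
u(L) = 1/(2*L)
j = 0 (j = -32 + 8*(0 + 2)² = -32 + 8*2² = -32 + 8*4 = -32 + 32 = 0)
P(j, -7)/u(v(6)) = √(0² + (-7)²)/(((½)/6)) = √(0 + 49)/(((½)*(⅙))) = √49/(1/12) = 7*12 = 84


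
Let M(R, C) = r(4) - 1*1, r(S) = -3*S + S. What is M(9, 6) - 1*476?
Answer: -485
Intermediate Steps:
r(S) = -2*S
M(R, C) = -9 (M(R, C) = -2*4 - 1*1 = -8 - 1 = -9)
M(9, 6) - 1*476 = -9 - 1*476 = -9 - 476 = -485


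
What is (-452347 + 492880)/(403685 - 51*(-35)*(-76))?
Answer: 40533/268025 ≈ 0.15123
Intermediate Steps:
(-452347 + 492880)/(403685 - 51*(-35)*(-76)) = 40533/(403685 + 1785*(-76)) = 40533/(403685 - 135660) = 40533/268025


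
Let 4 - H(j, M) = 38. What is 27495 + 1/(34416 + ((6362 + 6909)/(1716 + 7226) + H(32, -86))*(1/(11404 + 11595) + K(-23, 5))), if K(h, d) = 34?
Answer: 188355348101509013/6850530929109 ≈ 27495.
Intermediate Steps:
H(j, M) = -34 (H(j, M) = 4 - 1*38 = 4 - 38 = -34)
27495 + 1/(34416 + ((6362 + 6909)/(1716 + 7226) + H(32, -86))*(1/(11404 + 11595) + K(-23, 5))) = 27495 + 1/(34416 + ((6362 + 6909)/(1716 + 7226) - 34)*(1/(11404 + 11595) + 34)) = 27495 + 1/(34416 + (13271/8942 - 34)*(1/22999 + 34)) = 27495 + 1/(34416 + (13271*(1/8942) - 34)*(1/22999 + 34)) = 27495 + 1/(34416 + (13271/8942 - 34)*(781967/22999)) = 27495 + 1/(34416 - 290757/8942*781967/22999) = 27495 + 1/(34416 - 227362379019/205657058) = 27495 + 1/(6850530929109/205657058) = 27495 + 205657058/6850530929109 = 188355348101509013/6850530929109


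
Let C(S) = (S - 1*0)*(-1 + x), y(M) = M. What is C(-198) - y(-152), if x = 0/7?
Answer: 350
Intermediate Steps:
x = 0 (x = 0*(⅐) = 0)
C(S) = -S (C(S) = (S - 1*0)*(-1 + 0) = (S + 0)*(-1) = S*(-1) = -S)
C(-198) - y(-152) = -1*(-198) - 1*(-152) = 198 + 152 = 350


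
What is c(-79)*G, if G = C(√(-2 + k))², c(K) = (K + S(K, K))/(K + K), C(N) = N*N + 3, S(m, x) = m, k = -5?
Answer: 16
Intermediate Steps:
C(N) = 3 + N² (C(N) = N² + 3 = 3 + N²)
c(K) = 1 (c(K) = (K + K)/(K + K) = (2*K)/((2*K)) = (2*K)*(1/(2*K)) = 1)
G = 16 (G = (3 + (√(-2 - 5))²)² = (3 + (√(-7))²)² = (3 + (I*√7)²)² = (3 - 7)² = (-4)² = 16)
c(-79)*G = 1*16 = 16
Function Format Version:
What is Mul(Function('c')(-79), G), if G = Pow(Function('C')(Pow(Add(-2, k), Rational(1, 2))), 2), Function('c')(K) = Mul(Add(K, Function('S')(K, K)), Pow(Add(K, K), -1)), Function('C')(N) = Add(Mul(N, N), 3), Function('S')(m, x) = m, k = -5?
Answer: 16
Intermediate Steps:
Function('C')(N) = Add(3, Pow(N, 2)) (Function('C')(N) = Add(Pow(N, 2), 3) = Add(3, Pow(N, 2)))
Function('c')(K) = 1 (Function('c')(K) = Mul(Add(K, K), Pow(Add(K, K), -1)) = Mul(Mul(2, K), Pow(Mul(2, K), -1)) = Mul(Mul(2, K), Mul(Rational(1, 2), Pow(K, -1))) = 1)
G = 16 (G = Pow(Add(3, Pow(Pow(Add(-2, -5), Rational(1, 2)), 2)), 2) = Pow(Add(3, Pow(Pow(-7, Rational(1, 2)), 2)), 2) = Pow(Add(3, Pow(Mul(I, Pow(7, Rational(1, 2))), 2)), 2) = Pow(Add(3, -7), 2) = Pow(-4, 2) = 16)
Mul(Function('c')(-79), G) = Mul(1, 16) = 16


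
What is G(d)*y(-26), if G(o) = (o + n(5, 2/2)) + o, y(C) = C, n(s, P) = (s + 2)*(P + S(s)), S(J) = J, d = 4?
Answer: -1300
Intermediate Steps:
n(s, P) = (2 + s)*(P + s) (n(s, P) = (s + 2)*(P + s) = (2 + s)*(P + s))
G(o) = 42 + 2*o (G(o) = (o + (5² + 2*(2/2) + 2*5 + (2/2)*5)) + o = (o + (25 + 2*(2*(½)) + 10 + (2*(½))*5)) + o = (o + (25 + 2*1 + 10 + 1*5)) + o = (o + (25 + 2 + 10 + 5)) + o = (o + 42) + o = (42 + o) + o = 42 + 2*o)
G(d)*y(-26) = (42 + 2*4)*(-26) = (42 + 8)*(-26) = 50*(-26) = -1300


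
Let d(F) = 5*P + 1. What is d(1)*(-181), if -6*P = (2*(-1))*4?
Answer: -4163/3 ≈ -1387.7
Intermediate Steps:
P = 4/3 (P = -2*(-1)*4/6 = -(-1)*4/3 = -1/6*(-8) = 4/3 ≈ 1.3333)
d(F) = 23/3 (d(F) = 5*(4/3) + 1 = 20/3 + 1 = 23/3)
d(1)*(-181) = (23/3)*(-181) = -4163/3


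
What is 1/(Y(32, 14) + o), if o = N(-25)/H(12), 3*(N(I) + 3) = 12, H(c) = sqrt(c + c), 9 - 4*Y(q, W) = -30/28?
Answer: 23688/59251 - 784*sqrt(6)/59251 ≈ 0.36738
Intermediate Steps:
Y(q, W) = 141/56 (Y(q, W) = 9/4 - (-15)/(2*28) = 9/4 - 1/4*(-15/14) = 9/4 + 15/56 = 141/56)
H(c) = sqrt(2)*sqrt(c) (H(c) = sqrt(2*c) = sqrt(2)*sqrt(c))
N(I) = 1 (N(I) = -3 + (1/3)*12 = -3 + 4 = 1)
o = sqrt(6)/12 (o = 1/(sqrt(2)*sqrt(12)) = 1/(sqrt(2)*(2*sqrt(3))) = 1/(2*sqrt(6)) = 1*(sqrt(6)/12) = sqrt(6)/12 ≈ 0.20412)
1/(Y(32, 14) + o) = 1/(141/56 + sqrt(6)/12)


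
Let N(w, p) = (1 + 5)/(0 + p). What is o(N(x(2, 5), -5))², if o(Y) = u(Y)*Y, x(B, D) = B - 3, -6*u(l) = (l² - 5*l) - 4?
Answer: 7396/15625 ≈ 0.47334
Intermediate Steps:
u(l) = ⅔ - l²/6 + 5*l/6 (u(l) = -((l² - 5*l) - 4)/6 = -(-4 + l² - 5*l)/6 = ⅔ - l²/6 + 5*l/6)
x(B, D) = -3 + B
N(w, p) = 6/p
o(Y) = Y*(⅔ - Y²/6 + 5*Y/6) (o(Y) = (⅔ - Y²/6 + 5*Y/6)*Y = Y*(⅔ - Y²/6 + 5*Y/6))
o(N(x(2, 5), -5))² = ((6/(-5))*(4 - (6/(-5))² + 5*(6/(-5)))/6)² = ((6*(-⅕))*(4 - (6*(-⅕))² + 5*(6*(-⅕)))/6)² = ((⅙)*(-6/5)*(4 - (-6/5)² + 5*(-6/5)))² = ((⅙)*(-6/5)*(4 - 1*36/25 - 6))² = ((⅙)*(-6/5)*(4 - 36/25 - 6))² = ((⅙)*(-6/5)*(-86/25))² = (86/125)² = 7396/15625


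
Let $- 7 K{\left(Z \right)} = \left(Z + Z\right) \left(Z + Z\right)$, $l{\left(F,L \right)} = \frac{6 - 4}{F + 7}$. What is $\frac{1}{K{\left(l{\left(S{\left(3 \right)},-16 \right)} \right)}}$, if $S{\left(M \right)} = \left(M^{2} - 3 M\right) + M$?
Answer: $- \frac{175}{4} \approx -43.75$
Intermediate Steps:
$S{\left(M \right)} = M^{2} - 2 M$
$l{\left(F,L \right)} = \frac{2}{7 + F}$
$K{\left(Z \right)} = - \frac{4 Z^{2}}{7}$ ($K{\left(Z \right)} = - \frac{\left(Z + Z\right) \left(Z + Z\right)}{7} = - \frac{2 Z 2 Z}{7} = - \frac{4 Z^{2}}{7}$)
$\frac{1}{K{\left(l{\left(S{\left(3 \right)},-16 \right)} \right)}} = \frac{1}{\left(- \frac{4}{7}\right) \left(\frac{2}{7 + 3 \left(-2 + 3\right)}\right)^{2}} = \frac{1}{\left(- \frac{4}{7}\right) \left(\frac{2}{7 + 3 \cdot 1}\right)^{2}} = \frac{1}{\left(- \frac{4}{7}\right) \left(\frac{2}{7 + 3}\right)^{2}} = \frac{1}{\left(- \frac{4}{7}\right) \left(\frac{2}{10}\right)^{2}} = \frac{1}{\left(- \frac{4}{7}\right) \left(2 \cdot \frac{1}{10}\right)^{2}} = \frac{1}{\left(- \frac{4}{7}\right) \left(\frac{1}{5}\right)^{2}} = \frac{1}{\left(- \frac{4}{7}\right) \frac{1}{25}} = \frac{1}{- \frac{4}{175}} = - \frac{175}{4}$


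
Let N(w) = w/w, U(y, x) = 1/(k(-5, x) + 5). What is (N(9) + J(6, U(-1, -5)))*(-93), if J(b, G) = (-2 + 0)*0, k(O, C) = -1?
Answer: -93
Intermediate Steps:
U(y, x) = ¼ (U(y, x) = 1/(-1 + 5) = 1/4 = ¼)
N(w) = 1
J(b, G) = 0 (J(b, G) = -2*0 = 0)
(N(9) + J(6, U(-1, -5)))*(-93) = (1 + 0)*(-93) = 1*(-93) = -93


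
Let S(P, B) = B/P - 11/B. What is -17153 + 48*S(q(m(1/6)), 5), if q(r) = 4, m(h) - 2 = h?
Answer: -85993/5 ≈ -17199.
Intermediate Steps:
m(h) = 2 + h
S(P, B) = -11/B + B/P
-17153 + 48*S(q(m(1/6)), 5) = -17153 + 48*(-11/5 + 5/4) = -17153 + 48*(-19/20) = -17153 - 228/5 = -85993/5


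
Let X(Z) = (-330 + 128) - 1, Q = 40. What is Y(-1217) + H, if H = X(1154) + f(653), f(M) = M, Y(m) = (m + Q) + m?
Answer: -1944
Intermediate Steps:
Y(m) = 40 + 2*m (Y(m) = (m + 40) + m = (40 + m) + m = 40 + 2*m)
X(Z) = -203 (X(Z) = -202 - 1 = -203)
H = 450 (H = -203 + 653 = 450)
Y(-1217) + H = (40 + 2*(-1217)) + 450 = (40 - 2434) + 450 = -2394 + 450 = -1944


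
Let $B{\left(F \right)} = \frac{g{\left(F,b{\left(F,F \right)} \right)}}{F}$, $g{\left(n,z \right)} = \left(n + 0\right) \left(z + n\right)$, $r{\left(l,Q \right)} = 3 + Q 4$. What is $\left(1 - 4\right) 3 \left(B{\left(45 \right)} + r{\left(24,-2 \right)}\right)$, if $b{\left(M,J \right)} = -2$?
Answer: $-342$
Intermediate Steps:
$r{\left(l,Q \right)} = 3 + 4 Q$
$g{\left(n,z \right)} = n \left(n + z\right)$
$B{\left(F \right)} = -2 + F$ ($B{\left(F \right)} = \frac{F \left(F - 2\right)}{F} = \frac{F \left(-2 + F\right)}{F} = -2 + F$)
$\left(1 - 4\right) 3 \left(B{\left(45 \right)} + r{\left(24,-2 \right)}\right) = \left(1 - 4\right) 3 \left(\left(-2 + 45\right) + \left(3 + 4 \left(-2\right)\right)\right) = \left(-3\right) 3 \left(43 + \left(3 - 8\right)\right) = - 9 \left(43 - 5\right) = \left(-9\right) 38 = -342$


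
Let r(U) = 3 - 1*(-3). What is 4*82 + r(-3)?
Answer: 334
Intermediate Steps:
r(U) = 6 (r(U) = 3 + 3 = 6)
4*82 + r(-3) = 4*82 + 6 = 328 + 6 = 334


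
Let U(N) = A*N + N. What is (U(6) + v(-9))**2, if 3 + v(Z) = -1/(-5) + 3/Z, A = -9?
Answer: 588289/225 ≈ 2614.6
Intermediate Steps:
v(Z) = -14/5 + 3/Z (v(Z) = -3 + (-1/(-5) + 3/Z) = -3 + (-1*(-1/5) + 3/Z) = -3 + (1/5 + 3/Z) = -14/5 + 3/Z)
U(N) = -8*N (U(N) = -9*N + N = -8*N)
(U(6) + v(-9))**2 = (-8*6 + (-14/5 + 3/(-9)))**2 = (-48 + (-14/5 + 3*(-1/9)))**2 = (-48 + (-14/5 - 1/3))**2 = (-48 - 47/15)**2 = (-767/15)**2 = 588289/225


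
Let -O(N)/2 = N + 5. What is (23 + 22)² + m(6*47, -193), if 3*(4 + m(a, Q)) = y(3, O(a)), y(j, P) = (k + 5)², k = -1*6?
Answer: 6064/3 ≈ 2021.3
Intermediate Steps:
k = -6
O(N) = -10 - 2*N (O(N) = -2*(N + 5) = -2*(5 + N) = -10 - 2*N)
y(j, P) = 1 (y(j, P) = (-6 + 5)² = (-1)² = 1)
m(a, Q) = -11/3 (m(a, Q) = -4 + (⅓)*1 = -4 + ⅓ = -11/3)
(23 + 22)² + m(6*47, -193) = (23 + 22)² - 11/3 = 45² - 11/3 = 2025 - 11/3 = 6064/3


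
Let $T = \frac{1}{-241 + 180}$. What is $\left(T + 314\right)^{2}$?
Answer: $\frac{366837409}{3721} \approx 98586.0$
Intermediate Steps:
$T = - \frac{1}{61}$ ($T = \frac{1}{-61} = - \frac{1}{61} \approx -0.016393$)
$\left(T + 314\right)^{2} = \left(- \frac{1}{61} + 314\right)^{2} = \left(\frac{19153}{61}\right)^{2} = \frac{366837409}{3721}$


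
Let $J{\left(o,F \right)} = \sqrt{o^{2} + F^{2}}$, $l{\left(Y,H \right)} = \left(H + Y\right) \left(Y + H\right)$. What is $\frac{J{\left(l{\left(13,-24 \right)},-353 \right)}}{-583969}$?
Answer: $- \frac{5 \sqrt{5570}}{583969} \approx -0.00063901$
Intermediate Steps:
$l{\left(Y,H \right)} = \left(H + Y\right)^{2}$ ($l{\left(Y,H \right)} = \left(H + Y\right) \left(H + Y\right) = \left(H + Y\right)^{2}$)
$J{\left(o,F \right)} = \sqrt{F^{2} + o^{2}}$
$\frac{J{\left(l{\left(13,-24 \right)},-353 \right)}}{-583969} = \frac{\sqrt{\left(-353\right)^{2} + \left(\left(-24 + 13\right)^{2}\right)^{2}}}{-583969} = \sqrt{124609 + \left(\left(-11\right)^{2}\right)^{2}} \left(- \frac{1}{583969}\right) = \sqrt{124609 + 121^{2}} \left(- \frac{1}{583969}\right) = \sqrt{124609 + 14641} \left(- \frac{1}{583969}\right) = \sqrt{139250} \left(- \frac{1}{583969}\right) = 5 \sqrt{5570} \left(- \frac{1}{583969}\right) = - \frac{5 \sqrt{5570}}{583969}$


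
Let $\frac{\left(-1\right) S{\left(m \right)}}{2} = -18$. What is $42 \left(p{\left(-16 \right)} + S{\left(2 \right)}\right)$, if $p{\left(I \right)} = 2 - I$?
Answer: $2268$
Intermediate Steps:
$S{\left(m \right)} = 36$ ($S{\left(m \right)} = \left(-2\right) \left(-18\right) = 36$)
$42 \left(p{\left(-16 \right)} + S{\left(2 \right)}\right) = 42 \left(\left(2 - -16\right) + 36\right) = 42 \left(\left(2 + 16\right) + 36\right) = 42 \left(18 + 36\right) = 42 \cdot 54 = 2268$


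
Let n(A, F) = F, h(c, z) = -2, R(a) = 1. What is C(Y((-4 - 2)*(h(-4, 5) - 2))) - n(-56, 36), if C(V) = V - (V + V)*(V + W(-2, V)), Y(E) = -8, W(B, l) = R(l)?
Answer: -156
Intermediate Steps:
W(B, l) = 1
C(V) = V - 2*V*(1 + V) (C(V) = V - (V + V)*(V + 1) = V - 2*V*(1 + V))
C(Y((-4 - 2)*(h(-4, 5) - 2))) - n(-56, 36) = -1*(-8)*(1 + 2*(-8)) - 1*36 = -1*(-8)*(1 - 16) - 36 = -1*(-8)*(-15) - 36 = -120 - 36 = -156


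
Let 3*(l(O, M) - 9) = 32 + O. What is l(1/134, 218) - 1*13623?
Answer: -5468539/402 ≈ -13603.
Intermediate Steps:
l(O, M) = 59/3 + O/3 (l(O, M) = 9 + (32 + O)/3 = 9 + (32/3 + O/3) = 59/3 + O/3)
l(1/134, 218) - 1*13623 = (59/3 + (⅓)/134) - 1*13623 = (59/3 + (⅓)*(1/134)) - 13623 = (59/3 + 1/402) - 13623 = 7907/402 - 13623 = -5468539/402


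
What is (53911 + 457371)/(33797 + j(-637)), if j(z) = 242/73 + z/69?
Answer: 1287663717/85102843 ≈ 15.131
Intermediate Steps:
j(z) = 242/73 + z/69 (j(z) = 242*(1/73) + z*(1/69) = 242/73 + z/69)
(53911 + 457371)/(33797 + j(-637)) = (53911 + 457371)/(33797 + (242/73 + (1/69)*(-637))) = 511282/(33797 + (242/73 - 637/69)) = 511282/(33797 - 29803/5037) = 511282/(170205686/5037) = 511282*(5037/170205686) = 1287663717/85102843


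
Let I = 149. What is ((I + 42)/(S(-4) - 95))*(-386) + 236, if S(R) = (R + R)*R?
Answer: 88594/63 ≈ 1406.3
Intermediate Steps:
S(R) = 2*R² (S(R) = (2*R)*R = 2*R²)
((I + 42)/(S(-4) - 95))*(-386) + 236 = ((149 + 42)/(2*(-4)² - 95))*(-386) + 236 = (191/(2*16 - 95))*(-386) + 236 = (191/(32 - 95))*(-386) + 236 = (191/(-63))*(-386) + 236 = (191*(-1/63))*(-386) + 236 = -191/63*(-386) + 236 = 73726/63 + 236 = 88594/63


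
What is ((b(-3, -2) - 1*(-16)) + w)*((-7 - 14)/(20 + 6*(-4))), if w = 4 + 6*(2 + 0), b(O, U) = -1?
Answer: 651/4 ≈ 162.75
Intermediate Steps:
w = 16 (w = 4 + 6*2 = 4 + 12 = 16)
((b(-3, -2) - 1*(-16)) + w)*((-7 - 14)/(20 + 6*(-4))) = ((-1 - 1*(-16)) + 16)*((-7 - 14)/(20 + 6*(-4))) = ((-1 + 16) + 16)*(-21/(20 - 24)) = (15 + 16)*(-21/(-4)) = 31*(-21*(-1/4)) = 31*(21/4) = 651/4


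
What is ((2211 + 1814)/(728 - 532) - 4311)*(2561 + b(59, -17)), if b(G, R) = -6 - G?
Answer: -74962992/7 ≈ -1.0709e+7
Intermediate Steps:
((2211 + 1814)/(728 - 532) - 4311)*(2561 + b(59, -17)) = ((2211 + 1814)/(728 - 532) - 4311)*(2561 + (-6 - 1*59)) = (4025/196 - 4311)*(2561 + (-6 - 59)) = (4025*(1/196) - 4311)*(2561 - 65) = (575/28 - 4311)*2496 = -120133/28*2496 = -74962992/7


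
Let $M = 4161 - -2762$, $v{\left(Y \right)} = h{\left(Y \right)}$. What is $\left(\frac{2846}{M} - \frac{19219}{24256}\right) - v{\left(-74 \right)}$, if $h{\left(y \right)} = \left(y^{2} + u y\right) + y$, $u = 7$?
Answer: $- \frac{820206243153}{167924288} \approx -4884.4$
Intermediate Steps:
$h{\left(y \right)} = y^{2} + 8 y$ ($h{\left(y \right)} = \left(y^{2} + 7 y\right) + y = y^{2} + 8 y$)
$v{\left(Y \right)} = Y \left(8 + Y\right)$
$M = 6923$ ($M = 4161 + 2762 = 6923$)
$\left(\frac{2846}{M} - \frac{19219}{24256}\right) - v{\left(-74 \right)} = \left(\frac{2846}{6923} - \frac{19219}{24256}\right) - - 74 \left(8 - 74\right) = \left(2846 \cdot \frac{1}{6923} - \frac{19219}{24256}\right) - \left(-74\right) \left(-66\right) = \left(\frac{2846}{6923} - \frac{19219}{24256}\right) - 4884 = - \frac{64020561}{167924288} - 4884 = - \frac{820206243153}{167924288}$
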